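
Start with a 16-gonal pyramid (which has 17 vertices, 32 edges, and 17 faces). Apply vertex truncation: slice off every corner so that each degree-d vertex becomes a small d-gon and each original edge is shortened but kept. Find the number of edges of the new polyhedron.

96

Truncation replaces each original edge-end by a new vertex, so V′ = 2E = 64.
Each original edge survives, and each old vertex of degree d contributes d new edges; summing degrees gives Σd = 2E, so E′ = E + 2E = 3E = 96.
Each original face survives and each original vertex becomes one new face: F′ = F + V = 34.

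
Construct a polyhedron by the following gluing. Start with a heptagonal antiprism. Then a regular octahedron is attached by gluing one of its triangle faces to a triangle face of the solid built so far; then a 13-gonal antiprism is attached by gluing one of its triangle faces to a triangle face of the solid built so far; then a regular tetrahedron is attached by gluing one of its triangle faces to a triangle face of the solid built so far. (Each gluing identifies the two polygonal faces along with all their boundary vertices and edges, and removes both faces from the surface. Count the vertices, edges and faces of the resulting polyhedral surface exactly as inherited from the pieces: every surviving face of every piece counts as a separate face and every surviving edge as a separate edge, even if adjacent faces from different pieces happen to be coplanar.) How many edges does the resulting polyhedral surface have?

89

A heptagonal antiprism: V=14, E=28, F=16.
Attach a regular octahedron (V=6, E=12, F=8) along a 3-gon: merge 3 vertices and 3 edges, delete both glued faces → V=17, E=37, F=22.
Attach a 13-gonal antiprism (V=26, E=52, F=28) along a 3-gon: merge 3 vertices and 3 edges, delete both glued faces → V=40, E=86, F=48.
Attach a regular tetrahedron (V=4, E=6, F=4) along a 3-gon: merge 3 vertices and 3 edges, delete both glued faces → V=41, E=89, F=50.
Check: V − E + F = 41 − 89 + 50 = 2.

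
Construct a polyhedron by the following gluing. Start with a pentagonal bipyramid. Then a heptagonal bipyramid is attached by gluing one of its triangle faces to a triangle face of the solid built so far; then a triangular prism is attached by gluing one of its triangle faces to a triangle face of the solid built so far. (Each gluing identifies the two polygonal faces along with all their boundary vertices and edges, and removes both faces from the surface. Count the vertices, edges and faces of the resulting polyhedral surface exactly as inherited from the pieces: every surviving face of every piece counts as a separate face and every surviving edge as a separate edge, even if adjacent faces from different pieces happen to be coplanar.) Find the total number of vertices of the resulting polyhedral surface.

16

A pentagonal bipyramid: V=7, E=15, F=10.
Attach a heptagonal bipyramid (V=9, E=21, F=14) along a 3-gon: merge 3 vertices and 3 edges, delete both glued faces → V=13, E=33, F=22.
Attach a triangular prism (V=6, E=9, F=5) along a 3-gon: merge 3 vertices and 3 edges, delete both glued faces → V=16, E=39, F=25.
Check: V − E + F = 16 − 39 + 25 = 2.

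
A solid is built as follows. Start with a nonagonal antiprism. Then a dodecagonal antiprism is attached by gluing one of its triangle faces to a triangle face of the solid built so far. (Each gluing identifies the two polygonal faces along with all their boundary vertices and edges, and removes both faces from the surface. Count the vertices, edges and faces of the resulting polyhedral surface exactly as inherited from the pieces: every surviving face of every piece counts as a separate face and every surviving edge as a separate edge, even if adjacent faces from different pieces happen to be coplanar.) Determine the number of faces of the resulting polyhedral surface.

A nonagonal antiprism: V=18, E=36, F=20.
Attach a dodecagonal antiprism (V=24, E=48, F=26) along a 3-gon: merge 3 vertices and 3 edges, delete both glued faces → V=39, E=81, F=44.
Check: V − E + F = 39 − 81 + 44 = 2.

44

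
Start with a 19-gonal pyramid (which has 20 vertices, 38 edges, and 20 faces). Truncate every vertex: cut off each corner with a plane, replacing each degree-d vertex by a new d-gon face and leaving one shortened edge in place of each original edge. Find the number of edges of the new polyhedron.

Truncation replaces each original edge-end by a new vertex, so V′ = 2E = 76.
Each original edge survives, and each old vertex of degree d contributes d new edges; summing degrees gives Σd = 2E, so E′ = E + 2E = 3E = 114.
Each original face survives and each original vertex becomes one new face: F′ = F + V = 40.

114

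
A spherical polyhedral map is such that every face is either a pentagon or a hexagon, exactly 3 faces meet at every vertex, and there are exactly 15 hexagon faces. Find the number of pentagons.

12

Let x be the number of pentagons; then F = 15 + x.
Edge–face incidences: 2E = 6·15 + 5·x = 90 + 5x.
Every vertex has degree 3, so 3V = 2E.
Euler: V − E + F = 2 ⇒ (2E)/3 − E + (15 + x) = 2.
Multiply by 6: 2·(2E) − 3·(2E) + 6·(15 + x) = 12, i.e. 90 + 6x − (90 + 5x) = 12.
Collecting terms: x = 12.
Then 2E = 90 + 5·12 = 150, so E = 75, V = 2E/3 = 50, F = 15 + 12 = 27.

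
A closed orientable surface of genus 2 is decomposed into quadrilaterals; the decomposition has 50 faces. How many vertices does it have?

χ = 2 − 2·2 = -2, and every face is a square so 4F = 2E.
E = 4·50/2 = 100. Then V = -2 + E − F = -2 + 100 − 50 = 48.

48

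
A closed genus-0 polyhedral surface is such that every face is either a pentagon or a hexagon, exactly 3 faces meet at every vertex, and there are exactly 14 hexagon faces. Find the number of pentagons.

Let x be the number of pentagons; then F = 14 + x.
Edge–face incidences: 2E = 6·14 + 5·x = 84 + 5x.
Every vertex has degree 3, so 3V = 2E.
Euler: V − E + F = 2 ⇒ (2E)/3 − E + (14 + x) = 2.
Multiply by 6: 2·(2E) − 3·(2E) + 6·(14 + x) = 12, i.e. 84 + 6x − (84 + 5x) = 12.
Collecting terms: x = 12.
Then 2E = 84 + 5·12 = 144, so E = 72, V = 2E/3 = 48, F = 14 + 12 = 26.

12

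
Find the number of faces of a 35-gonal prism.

37

A prism on an n-gon has two n-gon bases and n rectangular sides: V = 2·35 = 70, E = 3·35 = 105, F = 35 + 2 = 37.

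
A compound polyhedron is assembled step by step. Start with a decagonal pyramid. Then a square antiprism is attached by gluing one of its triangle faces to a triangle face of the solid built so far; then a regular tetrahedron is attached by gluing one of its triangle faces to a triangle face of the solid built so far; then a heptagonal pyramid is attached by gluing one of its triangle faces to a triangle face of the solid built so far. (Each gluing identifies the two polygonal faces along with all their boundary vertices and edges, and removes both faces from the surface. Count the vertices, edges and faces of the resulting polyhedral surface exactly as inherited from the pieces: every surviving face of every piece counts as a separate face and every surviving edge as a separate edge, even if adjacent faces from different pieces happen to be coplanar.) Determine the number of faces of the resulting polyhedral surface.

27

A decagonal pyramid: V=11, E=20, F=11.
Attach a square antiprism (V=8, E=16, F=10) along a 3-gon: merge 3 vertices and 3 edges, delete both glued faces → V=16, E=33, F=19.
Attach a regular tetrahedron (V=4, E=6, F=4) along a 3-gon: merge 3 vertices and 3 edges, delete both glued faces → V=17, E=36, F=21.
Attach a heptagonal pyramid (V=8, E=14, F=8) along a 3-gon: merge 3 vertices and 3 edges, delete both glued faces → V=22, E=47, F=27.
Check: V − E + F = 22 − 47 + 27 = 2.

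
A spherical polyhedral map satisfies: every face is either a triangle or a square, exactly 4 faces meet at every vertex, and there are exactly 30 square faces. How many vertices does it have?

36

Let x be the number of triangles; then F = 30 + x.
Edge–face incidences: 2E = 4·30 + 3·x = 120 + 3x.
Every vertex has degree 4, so 4V = 2E.
Euler: V − E + F = 2 ⇒ (2E)/4 − E + (30 + x) = 2.
Multiply by 8: 2·(2E) − 4·(2E) + 8·(30 + x) = 16, i.e. 240 + 8x − 2·(120 + 3x) = 16.
Collecting terms: 2x = 16, so x = 8.
Then 2E = 120 + 3·8 = 144, so E = 72, V = 2E/4 = 36, F = 30 + 8 = 38.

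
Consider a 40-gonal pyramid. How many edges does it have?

A pyramid on an n-gon base has one n-gon and n triangles: V = 40 + 1 = 41, E = 2·40 = 80, F = 40 + 1 = 41.
Check: V − E + F = 41 − 80 + 41 = 2.

80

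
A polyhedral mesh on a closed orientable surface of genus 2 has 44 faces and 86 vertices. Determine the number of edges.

For a closed orientable surface of genus 2, χ = 2 − 2·2 = -2.
E = V + F − (-2) = 86 + 44 − (-2) = 132.

132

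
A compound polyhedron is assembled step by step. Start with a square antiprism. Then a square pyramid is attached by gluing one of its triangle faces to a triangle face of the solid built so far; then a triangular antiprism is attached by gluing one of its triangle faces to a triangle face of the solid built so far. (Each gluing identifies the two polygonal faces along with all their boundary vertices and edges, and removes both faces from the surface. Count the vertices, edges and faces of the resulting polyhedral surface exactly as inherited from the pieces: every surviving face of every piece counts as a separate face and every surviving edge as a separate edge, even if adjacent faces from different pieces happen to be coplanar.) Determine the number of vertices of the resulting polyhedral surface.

13

A square antiprism: V=8, E=16, F=10.
Attach a square pyramid (V=5, E=8, F=5) along a 3-gon: merge 3 vertices and 3 edges, delete both glued faces → V=10, E=21, F=13.
Attach a triangular antiprism (V=6, E=12, F=8) along a 3-gon: merge 3 vertices and 3 edges, delete both glued faces → V=13, E=30, F=19.
Check: V − E + F = 13 − 30 + 19 = 2.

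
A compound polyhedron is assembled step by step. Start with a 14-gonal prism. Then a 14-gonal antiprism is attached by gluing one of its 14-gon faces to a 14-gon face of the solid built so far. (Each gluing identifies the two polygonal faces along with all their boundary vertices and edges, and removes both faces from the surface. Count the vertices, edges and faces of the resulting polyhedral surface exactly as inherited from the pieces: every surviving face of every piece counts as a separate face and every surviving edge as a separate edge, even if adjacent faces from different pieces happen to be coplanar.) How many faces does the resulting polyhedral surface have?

44

A 14-gonal prism: V=28, E=42, F=16.
Attach a 14-gonal antiprism (V=28, E=56, F=30) along a 14-gon: merge 14 vertices and 14 edges, delete both glued faces → V=42, E=84, F=44.
Check: V − E + F = 42 − 84 + 44 = 2.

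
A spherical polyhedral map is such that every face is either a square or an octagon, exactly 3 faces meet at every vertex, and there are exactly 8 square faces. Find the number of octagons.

Let x be the number of octagons; then F = 8 + x.
Edge–face incidences: 2E = 4·8 + 8·x = 32 + 8x.
Every vertex has degree 3, so 3V = 2E.
Euler: V − E + F = 2 ⇒ (2E)/3 − E + (8 + x) = 2.
Multiply by 6: 2·(2E) − 3·(2E) + 6·(8 + x) = 12, i.e. 48 + 6x − (32 + 8x) = 12.
Collecting terms: −2x + 16 = 12, so −2x = −4, so x = 2.
Then 2E = 32 + 8·2 = 48, so E = 24, V = 2E/3 = 16, F = 8 + 2 = 10.

2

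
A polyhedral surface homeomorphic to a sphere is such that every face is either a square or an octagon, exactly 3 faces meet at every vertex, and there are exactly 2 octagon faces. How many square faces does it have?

Let x be the number of squares; then F = 2 + x.
Edge–face incidences: 2E = 8·2 + 4·x = 16 + 4x.
Every vertex has degree 3, so 3V = 2E.
Euler: V − E + F = 2 ⇒ (2E)/3 − E + (2 + x) = 2.
Multiply by 6: 2·(2E) − 3·(2E) + 6·(2 + x) = 12, i.e. 12 + 6x − (16 + 4x) = 12.
Collecting terms: 2x − 4 = 12, so 2x = 16, so x = 8.
Then 2E = 16 + 4·8 = 48, so E = 24, V = 2E/3 = 16, F = 2 + 8 = 10.

8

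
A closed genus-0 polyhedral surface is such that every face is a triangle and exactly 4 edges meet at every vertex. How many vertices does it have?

Each face has 3 edges and each edge borders two faces, so 2E = 3F.
Each vertex has degree 4, so 4V = 2E and hence V = 3F/4.
Euler: V − E + F = 2 ⇒ (3F/4) − (3F/2) + F = 2.
Multiply by 8: (6 − 12 + 8)F = 16, i.e. 2F = 16.
So F = 8, E = 3·8/2 = 12, V = 3·8/4 = 6.

6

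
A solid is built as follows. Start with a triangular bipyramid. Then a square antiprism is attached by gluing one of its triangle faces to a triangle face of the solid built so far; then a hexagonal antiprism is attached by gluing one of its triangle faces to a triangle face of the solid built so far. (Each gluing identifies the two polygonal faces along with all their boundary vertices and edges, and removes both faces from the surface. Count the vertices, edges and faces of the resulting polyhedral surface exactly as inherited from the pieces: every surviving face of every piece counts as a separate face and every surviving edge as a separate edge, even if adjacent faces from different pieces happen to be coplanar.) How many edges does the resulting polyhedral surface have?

A triangular bipyramid: V=5, E=9, F=6.
Attach a square antiprism (V=8, E=16, F=10) along a 3-gon: merge 3 vertices and 3 edges, delete both glued faces → V=10, E=22, F=14.
Attach a hexagonal antiprism (V=12, E=24, F=14) along a 3-gon: merge 3 vertices and 3 edges, delete both glued faces → V=19, E=43, F=26.
Check: V − E + F = 19 − 43 + 26 = 2.

43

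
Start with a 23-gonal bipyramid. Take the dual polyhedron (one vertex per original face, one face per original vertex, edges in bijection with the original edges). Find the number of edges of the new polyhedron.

69

The base solid has V = 25, E = 69, F = 46.
The dual swaps V and F and preserves E: V′ = F = 46, E′ = E = 69, F′ = V = 25.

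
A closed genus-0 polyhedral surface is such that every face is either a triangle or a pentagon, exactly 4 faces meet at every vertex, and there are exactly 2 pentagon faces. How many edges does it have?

20

Let x be the number of triangles; then F = 2 + x.
Edge–face incidences: 2E = 5·2 + 3·x = 10 + 3x.
Every vertex has degree 4, so 4V = 2E.
Euler: V − E + F = 2 ⇒ (2E)/4 − E + (2 + x) = 2.
Multiply by 8: 2·(2E) − 4·(2E) + 8·(2 + x) = 16, i.e. 16 + 8x − 2·(10 + 3x) = 16.
Collecting terms: 2x − 4 = 16, so 2x = 20, so x = 10.
Then 2E = 10 + 3·10 = 40, so E = 20, V = 2E/4 = 10, F = 2 + 10 = 12.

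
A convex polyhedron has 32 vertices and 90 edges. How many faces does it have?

Here V − E + F = 2.
F = 2 − V + E = 2 − 32 + 90 = 60.

60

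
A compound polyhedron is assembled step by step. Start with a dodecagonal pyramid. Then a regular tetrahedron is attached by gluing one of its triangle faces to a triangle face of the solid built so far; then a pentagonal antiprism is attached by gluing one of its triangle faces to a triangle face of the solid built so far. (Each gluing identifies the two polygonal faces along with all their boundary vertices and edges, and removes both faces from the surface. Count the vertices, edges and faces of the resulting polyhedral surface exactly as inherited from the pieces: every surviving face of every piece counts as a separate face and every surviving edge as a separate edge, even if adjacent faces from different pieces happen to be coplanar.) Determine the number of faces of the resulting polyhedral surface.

25

A dodecagonal pyramid: V=13, E=24, F=13.
Attach a regular tetrahedron (V=4, E=6, F=4) along a 3-gon: merge 3 vertices and 3 edges, delete both glued faces → V=14, E=27, F=15.
Attach a pentagonal antiprism (V=10, E=20, F=12) along a 3-gon: merge 3 vertices and 3 edges, delete both glued faces → V=21, E=44, F=25.
Check: V − E + F = 21 − 44 + 25 = 2.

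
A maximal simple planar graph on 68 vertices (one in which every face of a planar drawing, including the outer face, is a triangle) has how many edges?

In a plane triangulation 3F = 2E and V − E + F = 2, so E = 3V − 6 = 3·68 − 6 = 198.

198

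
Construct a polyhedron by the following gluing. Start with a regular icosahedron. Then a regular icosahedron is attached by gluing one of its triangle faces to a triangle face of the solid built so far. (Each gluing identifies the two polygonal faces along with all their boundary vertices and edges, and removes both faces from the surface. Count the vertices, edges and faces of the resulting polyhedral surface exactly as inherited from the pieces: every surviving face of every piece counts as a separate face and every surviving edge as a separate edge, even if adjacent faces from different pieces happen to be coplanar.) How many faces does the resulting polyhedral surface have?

38

A regular icosahedron: V=12, E=30, F=20.
Attach a regular icosahedron (V=12, E=30, F=20) along a 3-gon: merge 3 vertices and 3 edges, delete both glued faces → V=21, E=57, F=38.
Check: V − E + F = 21 − 57 + 38 = 2.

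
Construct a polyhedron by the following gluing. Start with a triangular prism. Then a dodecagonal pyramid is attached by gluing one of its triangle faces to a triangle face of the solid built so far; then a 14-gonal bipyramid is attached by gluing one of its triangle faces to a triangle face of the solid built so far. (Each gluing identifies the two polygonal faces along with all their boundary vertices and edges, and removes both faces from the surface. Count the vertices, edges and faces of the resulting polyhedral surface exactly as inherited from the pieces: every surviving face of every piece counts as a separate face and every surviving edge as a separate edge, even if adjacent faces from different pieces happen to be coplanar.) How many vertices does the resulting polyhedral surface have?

29

A triangular prism: V=6, E=9, F=5.
Attach a dodecagonal pyramid (V=13, E=24, F=13) along a 3-gon: merge 3 vertices and 3 edges, delete both glued faces → V=16, E=30, F=16.
Attach a 14-gonal bipyramid (V=16, E=42, F=28) along a 3-gon: merge 3 vertices and 3 edges, delete both glued faces → V=29, E=69, F=42.
Check: V − E + F = 29 − 69 + 42 = 2.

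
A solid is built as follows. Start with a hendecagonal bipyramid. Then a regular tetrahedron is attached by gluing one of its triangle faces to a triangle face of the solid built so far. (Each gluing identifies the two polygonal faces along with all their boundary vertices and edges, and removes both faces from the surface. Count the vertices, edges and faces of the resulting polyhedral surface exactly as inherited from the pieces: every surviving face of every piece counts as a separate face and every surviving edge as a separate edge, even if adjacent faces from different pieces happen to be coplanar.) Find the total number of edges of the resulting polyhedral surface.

A hendecagonal bipyramid: V=13, E=33, F=22.
Attach a regular tetrahedron (V=4, E=6, F=4) along a 3-gon: merge 3 vertices and 3 edges, delete both glued faces → V=14, E=36, F=24.
Check: V − E + F = 14 − 36 + 24 = 2.

36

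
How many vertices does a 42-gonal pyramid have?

43

A pyramid on an n-gon base has one n-gon and n triangles: V = 42 + 1 = 43, E = 2·42 = 84, F = 42 + 1 = 43.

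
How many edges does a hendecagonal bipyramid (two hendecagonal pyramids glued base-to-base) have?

A bipyramid over an n-gon has 2n triangular faces and n + 2 vertices: V = 11 + 2 = 13, E = 3·11 = 33, F = 2·11 = 22.
Check: V − E + F = 13 − 33 + 22 = 2.

33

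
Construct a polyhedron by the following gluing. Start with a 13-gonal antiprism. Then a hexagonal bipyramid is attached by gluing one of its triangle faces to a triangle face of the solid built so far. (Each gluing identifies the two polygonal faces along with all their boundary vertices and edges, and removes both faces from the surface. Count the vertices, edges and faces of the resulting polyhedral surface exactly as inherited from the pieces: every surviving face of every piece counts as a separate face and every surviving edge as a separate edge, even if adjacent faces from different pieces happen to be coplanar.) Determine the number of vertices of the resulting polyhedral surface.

A 13-gonal antiprism: V=26, E=52, F=28.
Attach a hexagonal bipyramid (V=8, E=18, F=12) along a 3-gon: merge 3 vertices and 3 edges, delete both glued faces → V=31, E=67, F=38.
Check: V − E + F = 31 − 67 + 38 = 2.

31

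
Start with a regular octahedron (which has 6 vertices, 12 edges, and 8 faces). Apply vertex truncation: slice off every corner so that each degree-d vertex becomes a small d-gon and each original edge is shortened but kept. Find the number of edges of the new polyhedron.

36

Truncation replaces each original edge-end by a new vertex, so V′ = 2E = 24.
Each original edge survives, and each old vertex of degree d contributes d new edges; summing degrees gives Σd = 2E, so E′ = E + 2E = 3E = 36.
Each original face survives and each original vertex becomes one new face: F′ = F + V = 14.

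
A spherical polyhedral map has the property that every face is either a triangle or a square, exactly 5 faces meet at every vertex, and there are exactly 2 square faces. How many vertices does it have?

Let x be the number of triangles; then F = 2 + x.
Edge–face incidences: 2E = 4·2 + 3·x = 8 + 3x.
Every vertex has degree 5, so 5V = 2E.
Euler: V − E + F = 2 ⇒ (2E)/5 − E + (2 + x) = 2.
Multiply by 10: 2·(2E) − 5·(2E) + 10·(2 + x) = 20, i.e. 20 + 10x − 3·(8 + 3x) = 20.
Collecting terms: x − 4 = 20, so x = 24.
Then 2E = 8 + 3·24 = 80, so E = 40, V = 2E/5 = 16, F = 2 + 24 = 26.

16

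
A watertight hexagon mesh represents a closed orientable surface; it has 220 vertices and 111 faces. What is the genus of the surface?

2

Every face is a hexagon, so 2E = 6·111 = 666, giving E = 333.
χ = V − E + F = 220 − 333 + 111 = -2.
For a closed orientable surface χ = 2 − 2g, so g = (2 − (-2))/2 = 2.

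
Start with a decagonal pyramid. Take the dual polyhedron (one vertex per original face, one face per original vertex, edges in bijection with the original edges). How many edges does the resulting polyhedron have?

The base solid has V = 11, E = 20, F = 11.
The dual swaps V and F and preserves E: V′ = F = 11, E′ = E = 20, F′ = V = 11.

20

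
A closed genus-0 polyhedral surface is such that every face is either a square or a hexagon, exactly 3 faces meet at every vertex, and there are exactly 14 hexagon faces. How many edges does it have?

54

Let x be the number of squares; then F = 14 + x.
Edge–face incidences: 2E = 6·14 + 4·x = 84 + 4x.
Every vertex has degree 3, so 3V = 2E.
Euler: V − E + F = 2 ⇒ (2E)/3 − E + (14 + x) = 2.
Multiply by 6: 2·(2E) − 3·(2E) + 6·(14 + x) = 12, i.e. 84 + 6x − (84 + 4x) = 12.
Collecting terms: 2x = 12, so x = 6.
Then 2E = 84 + 4·6 = 108, so E = 54, V = 2E/3 = 36, F = 14 + 6 = 20.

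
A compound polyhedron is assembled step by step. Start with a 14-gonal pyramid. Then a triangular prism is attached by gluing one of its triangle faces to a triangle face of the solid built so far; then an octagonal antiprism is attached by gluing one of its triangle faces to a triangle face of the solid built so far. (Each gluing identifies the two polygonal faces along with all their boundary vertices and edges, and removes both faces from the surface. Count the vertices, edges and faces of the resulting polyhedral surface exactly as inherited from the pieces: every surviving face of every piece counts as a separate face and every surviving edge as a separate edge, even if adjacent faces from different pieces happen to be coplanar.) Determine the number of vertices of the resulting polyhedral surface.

31

A 14-gonal pyramid: V=15, E=28, F=15.
Attach a triangular prism (V=6, E=9, F=5) along a 3-gon: merge 3 vertices and 3 edges, delete both glued faces → V=18, E=34, F=18.
Attach an octagonal antiprism (V=16, E=32, F=18) along a 3-gon: merge 3 vertices and 3 edges, delete both glued faces → V=31, E=63, F=34.
Check: V − E + F = 31 − 63 + 34 = 2.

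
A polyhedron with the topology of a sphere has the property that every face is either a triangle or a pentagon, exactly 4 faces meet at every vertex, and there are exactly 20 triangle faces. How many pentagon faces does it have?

Let x be the number of pentagons; then F = 20 + x.
Edge–face incidences: 2E = 3·20 + 5·x = 60 + 5x.
Every vertex has degree 4, so 4V = 2E.
Euler: V − E + F = 2 ⇒ (2E)/4 − E + (20 + x) = 2.
Multiply by 8: 2·(2E) − 4·(2E) + 8·(20 + x) = 16, i.e. 160 + 8x − 2·(60 + 5x) = 16.
Collecting terms: −2x + 40 = 16, so −2x = −24, so x = 12.
Then 2E = 60 + 5·12 = 120, so E = 60, V = 2E/4 = 30, F = 20 + 12 = 32.

12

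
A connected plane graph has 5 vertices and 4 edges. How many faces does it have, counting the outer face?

1

Euler's formula for a connected plane graph: V − E + F = 2, so F = 2 − 5 + 4 = 1.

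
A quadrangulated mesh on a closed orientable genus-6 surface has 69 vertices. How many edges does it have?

158

χ = 2 − 2·6 = -10, and every face is a square so 4F = 2E.
V − E + F = -10 with E = 4F/2 gives 69 − (4/2 − 1)·F = -10, so F = 79 and E = 158.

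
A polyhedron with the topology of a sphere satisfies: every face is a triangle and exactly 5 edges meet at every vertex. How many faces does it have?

Each face has 3 edges and each edge borders two faces, so 2E = 3F.
Each vertex has degree 5, so 5V = 2E and hence V = 3F/5.
Euler: V − E + F = 2 ⇒ (3F/5) − (3F/2) + F = 2.
Multiply by 10: (6 − 15 + 10)F = 20, i.e. 1F = 20.
So F = 20, E = 3·20/2 = 30, V = 3·20/5 = 12.

20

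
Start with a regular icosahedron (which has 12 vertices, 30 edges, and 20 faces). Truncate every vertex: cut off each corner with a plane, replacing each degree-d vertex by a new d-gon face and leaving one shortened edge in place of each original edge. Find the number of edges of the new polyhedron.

Truncation replaces each original edge-end by a new vertex, so V′ = 2E = 60.
Each original edge survives, and each old vertex of degree d contributes d new edges; summing degrees gives Σd = 2E, so E′ = E + 2E = 3E = 90.
Each original face survives and each original vertex becomes one new face: F′ = F + V = 32.

90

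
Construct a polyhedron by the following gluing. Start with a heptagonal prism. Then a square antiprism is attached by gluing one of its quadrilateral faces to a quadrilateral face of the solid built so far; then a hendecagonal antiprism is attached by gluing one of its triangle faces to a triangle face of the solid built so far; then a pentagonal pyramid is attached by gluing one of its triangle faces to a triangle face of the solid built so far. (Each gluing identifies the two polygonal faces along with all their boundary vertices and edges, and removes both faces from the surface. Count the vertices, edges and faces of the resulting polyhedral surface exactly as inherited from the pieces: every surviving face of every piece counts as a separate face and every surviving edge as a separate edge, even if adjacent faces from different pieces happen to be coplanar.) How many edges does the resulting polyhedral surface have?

A heptagonal prism: V=14, E=21, F=9.
Attach a square antiprism (V=8, E=16, F=10) along a 4-gon: merge 4 vertices and 4 edges, delete both glued faces → V=18, E=33, F=17.
Attach a hendecagonal antiprism (V=22, E=44, F=24) along a 3-gon: merge 3 vertices and 3 edges, delete both glued faces → V=37, E=74, F=39.
Attach a pentagonal pyramid (V=6, E=10, F=6) along a 3-gon: merge 3 vertices and 3 edges, delete both glued faces → V=40, E=81, F=43.
Check: V − E + F = 40 − 81 + 43 = 2.

81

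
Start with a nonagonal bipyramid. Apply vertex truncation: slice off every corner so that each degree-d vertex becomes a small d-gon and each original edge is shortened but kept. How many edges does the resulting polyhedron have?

The base solid has V = 11, E = 27, F = 18.
Truncation replaces each original edge-end by a new vertex, so V′ = 2E = 54.
Each original edge survives, and each old vertex of degree d contributes d new edges; summing degrees gives Σd = 2E, so E′ = E + 2E = 3E = 81.
Each original face survives and each original vertex becomes one new face: F′ = F + V = 29.

81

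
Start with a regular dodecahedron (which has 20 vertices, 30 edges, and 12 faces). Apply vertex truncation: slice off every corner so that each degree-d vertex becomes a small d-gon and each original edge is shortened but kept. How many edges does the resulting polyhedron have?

Truncation replaces each original edge-end by a new vertex, so V′ = 2E = 60.
Each original edge survives, and each old vertex of degree d contributes d new edges; summing degrees gives Σd = 2E, so E′ = E + 2E = 3E = 90.
Each original face survives and each original vertex becomes one new face: F′ = F + V = 32.

90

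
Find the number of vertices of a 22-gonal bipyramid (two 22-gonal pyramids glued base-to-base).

24

A bipyramid over an n-gon has 2n triangular faces and n + 2 vertices: V = 22 + 2 = 24, E = 3·22 = 66, F = 2·22 = 44.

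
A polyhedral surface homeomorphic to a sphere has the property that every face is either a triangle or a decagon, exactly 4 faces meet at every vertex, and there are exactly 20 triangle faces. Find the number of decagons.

Let x be the number of decagons; then F = 20 + x.
Edge–face incidences: 2E = 3·20 + 10·x = 60 + 10x.
Every vertex has degree 4, so 4V = 2E.
Euler: V − E + F = 2 ⇒ (2E)/4 − E + (20 + x) = 2.
Multiply by 8: 2·(2E) − 4·(2E) + 8·(20 + x) = 16, i.e. 160 + 8x − 2·(60 + 10x) = 16.
Collecting terms: −12x + 40 = 16, so −12x = −24, so x = 2.
Then 2E = 60 + 10·2 = 80, so E = 40, V = 2E/4 = 20, F = 20 + 2 = 22.

2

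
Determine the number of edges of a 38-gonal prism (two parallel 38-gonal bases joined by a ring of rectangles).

114

A prism on an n-gon has two n-gon bases and n rectangular sides: V = 2·38 = 76, E = 3·38 = 114, F = 38 + 2 = 40.
Check: V − E + F = 76 − 114 + 40 = 2.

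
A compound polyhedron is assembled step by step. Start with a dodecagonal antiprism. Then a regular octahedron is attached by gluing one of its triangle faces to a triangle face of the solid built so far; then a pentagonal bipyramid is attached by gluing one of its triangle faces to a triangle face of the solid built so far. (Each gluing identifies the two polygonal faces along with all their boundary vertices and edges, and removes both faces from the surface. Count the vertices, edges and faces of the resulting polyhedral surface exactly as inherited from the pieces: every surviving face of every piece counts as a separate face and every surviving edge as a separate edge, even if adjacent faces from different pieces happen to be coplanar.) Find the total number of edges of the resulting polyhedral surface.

A dodecagonal antiprism: V=24, E=48, F=26.
Attach a regular octahedron (V=6, E=12, F=8) along a 3-gon: merge 3 vertices and 3 edges, delete both glued faces → V=27, E=57, F=32.
Attach a pentagonal bipyramid (V=7, E=15, F=10) along a 3-gon: merge 3 vertices and 3 edges, delete both glued faces → V=31, E=69, F=40.
Check: V − E + F = 31 − 69 + 40 = 2.

69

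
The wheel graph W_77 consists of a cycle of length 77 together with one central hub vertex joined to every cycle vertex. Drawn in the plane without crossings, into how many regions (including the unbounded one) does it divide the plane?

78

W_77 has V = 77 + 1 = 78 vertices and E = 2·77 = 154 edges.
By Euler's formula F = 2 − V + E = 2 − 78 + 154 = 78.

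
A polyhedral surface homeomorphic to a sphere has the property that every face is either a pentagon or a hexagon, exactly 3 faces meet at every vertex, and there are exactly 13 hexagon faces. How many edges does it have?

Let x be the number of pentagons; then F = 13 + x.
Edge–face incidences: 2E = 6·13 + 5·x = 78 + 5x.
Every vertex has degree 3, so 3V = 2E.
Euler: V − E + F = 2 ⇒ (2E)/3 − E + (13 + x) = 2.
Multiply by 6: 2·(2E) − 3·(2E) + 6·(13 + x) = 12, i.e. 78 + 6x − (78 + 5x) = 12.
Collecting terms: x = 12.
Then 2E = 78 + 5·12 = 138, so E = 69, V = 2E/3 = 46, F = 13 + 12 = 25.

69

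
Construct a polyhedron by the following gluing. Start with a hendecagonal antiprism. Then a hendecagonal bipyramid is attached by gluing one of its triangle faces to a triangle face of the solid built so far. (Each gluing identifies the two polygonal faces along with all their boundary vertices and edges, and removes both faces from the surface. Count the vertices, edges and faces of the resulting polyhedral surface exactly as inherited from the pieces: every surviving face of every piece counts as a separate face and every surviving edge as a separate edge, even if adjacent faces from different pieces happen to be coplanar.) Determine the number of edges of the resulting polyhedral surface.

A hendecagonal antiprism: V=22, E=44, F=24.
Attach a hendecagonal bipyramid (V=13, E=33, F=22) along a 3-gon: merge 3 vertices and 3 edges, delete both glued faces → V=32, E=74, F=44.
Check: V − E + F = 32 − 74 + 44 = 2.

74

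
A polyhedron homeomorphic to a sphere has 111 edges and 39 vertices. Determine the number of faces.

74

Here V − E + F = 2.
F = 2 − V + E = 2 − 39 + 111 = 74.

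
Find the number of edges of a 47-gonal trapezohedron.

188

The n-trapezohedron (dual of the n-antiprism) has V = 2·47 + 2 = 96, E = 4·47 = 188, F = 2·47 = 94.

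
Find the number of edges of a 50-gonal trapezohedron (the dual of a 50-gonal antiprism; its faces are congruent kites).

The n-trapezohedron (dual of the n-antiprism) has V = 2·50 + 2 = 102, E = 4·50 = 200, F = 2·50 = 100.

200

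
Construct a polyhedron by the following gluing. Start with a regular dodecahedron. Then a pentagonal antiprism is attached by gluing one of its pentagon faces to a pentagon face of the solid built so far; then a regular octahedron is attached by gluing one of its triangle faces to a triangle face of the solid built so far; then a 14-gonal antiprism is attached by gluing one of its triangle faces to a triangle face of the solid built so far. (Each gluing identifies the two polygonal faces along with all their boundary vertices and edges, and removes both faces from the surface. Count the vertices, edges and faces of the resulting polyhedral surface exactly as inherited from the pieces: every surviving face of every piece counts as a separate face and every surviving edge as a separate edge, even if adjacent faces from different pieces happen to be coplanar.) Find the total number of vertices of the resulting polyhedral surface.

53

A regular dodecahedron: V=20, E=30, F=12.
Attach a pentagonal antiprism (V=10, E=20, F=12) along a 5-gon: merge 5 vertices and 5 edges, delete both glued faces → V=25, E=45, F=22.
Attach a regular octahedron (V=6, E=12, F=8) along a 3-gon: merge 3 vertices and 3 edges, delete both glued faces → V=28, E=54, F=28.
Attach a 14-gonal antiprism (V=28, E=56, F=30) along a 3-gon: merge 3 vertices and 3 edges, delete both glued faces → V=53, E=107, F=56.
Check: V − E + F = 53 − 107 + 56 = 2.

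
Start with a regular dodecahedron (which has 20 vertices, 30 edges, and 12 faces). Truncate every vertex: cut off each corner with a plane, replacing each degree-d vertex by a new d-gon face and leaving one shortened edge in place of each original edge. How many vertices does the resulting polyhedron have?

Truncation replaces each original edge-end by a new vertex, so V′ = 2E = 60.
Each original edge survives, and each old vertex of degree d contributes d new edges; summing degrees gives Σd = 2E, so E′ = E + 2E = 3E = 90.
Each original face survives and each original vertex becomes one new face: F′ = F + V = 32.

60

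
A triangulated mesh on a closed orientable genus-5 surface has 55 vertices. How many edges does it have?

189

χ = 2 − 2·5 = -8, and every face is a triangle so 3F = 2E.
V − E + F = -8 with E = 3F/2 gives 55 − (3/2 − 1)·F = -8, so F = 126 and E = 189.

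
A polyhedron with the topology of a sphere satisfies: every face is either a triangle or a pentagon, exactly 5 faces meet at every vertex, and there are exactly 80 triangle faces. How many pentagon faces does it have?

12

Let x be the number of pentagons; then F = 80 + x.
Edge–face incidences: 2E = 3·80 + 5·x = 240 + 5x.
Every vertex has degree 5, so 5V = 2E.
Euler: V − E + F = 2 ⇒ (2E)/5 − E + (80 + x) = 2.
Multiply by 10: 2·(2E) − 5·(2E) + 10·(80 + x) = 20, i.e. 800 + 10x − 3·(240 + 5x) = 20.
Collecting terms: −5x + 80 = 20, so −5x = −60, so x = 12.
Then 2E = 240 + 5·12 = 300, so E = 150, V = 2E/5 = 60, F = 80 + 12 = 92.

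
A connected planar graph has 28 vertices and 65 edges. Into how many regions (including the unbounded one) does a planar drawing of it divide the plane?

39

Euler's formula for a connected plane graph: V − E + F = 2, so F = 2 − 28 + 65 = 39.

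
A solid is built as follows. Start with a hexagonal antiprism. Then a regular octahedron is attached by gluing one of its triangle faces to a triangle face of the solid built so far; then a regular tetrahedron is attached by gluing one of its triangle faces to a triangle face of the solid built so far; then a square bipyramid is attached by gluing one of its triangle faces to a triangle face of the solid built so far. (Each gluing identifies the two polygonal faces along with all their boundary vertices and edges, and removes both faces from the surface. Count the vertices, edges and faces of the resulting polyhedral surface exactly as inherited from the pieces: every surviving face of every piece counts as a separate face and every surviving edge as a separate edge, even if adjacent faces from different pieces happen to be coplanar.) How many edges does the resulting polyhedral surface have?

A hexagonal antiprism: V=12, E=24, F=14.
Attach a regular octahedron (V=6, E=12, F=8) along a 3-gon: merge 3 vertices and 3 edges, delete both glued faces → V=15, E=33, F=20.
Attach a regular tetrahedron (V=4, E=6, F=4) along a 3-gon: merge 3 vertices and 3 edges, delete both glued faces → V=16, E=36, F=22.
Attach a square bipyramid (V=6, E=12, F=8) along a 3-gon: merge 3 vertices and 3 edges, delete both glued faces → V=19, E=45, F=28.
Check: V − E + F = 19 − 45 + 28 = 2.

45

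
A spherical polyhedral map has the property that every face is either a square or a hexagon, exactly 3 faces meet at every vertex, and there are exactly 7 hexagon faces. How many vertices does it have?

22

Let x be the number of squares; then F = 7 + x.
Edge–face incidences: 2E = 6·7 + 4·x = 42 + 4x.
Every vertex has degree 3, so 3V = 2E.
Euler: V − E + F = 2 ⇒ (2E)/3 − E + (7 + x) = 2.
Multiply by 6: 2·(2E) − 3·(2E) + 6·(7 + x) = 12, i.e. 42 + 6x − (42 + 4x) = 12.
Collecting terms: 2x = 12, so x = 6.
Then 2E = 42 + 4·6 = 66, so E = 33, V = 2E/3 = 22, F = 7 + 6 = 13.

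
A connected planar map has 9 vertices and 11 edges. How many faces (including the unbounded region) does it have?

4

Euler's formula for a connected plane graph: V − E + F = 2, so F = 2 − 9 + 11 = 4.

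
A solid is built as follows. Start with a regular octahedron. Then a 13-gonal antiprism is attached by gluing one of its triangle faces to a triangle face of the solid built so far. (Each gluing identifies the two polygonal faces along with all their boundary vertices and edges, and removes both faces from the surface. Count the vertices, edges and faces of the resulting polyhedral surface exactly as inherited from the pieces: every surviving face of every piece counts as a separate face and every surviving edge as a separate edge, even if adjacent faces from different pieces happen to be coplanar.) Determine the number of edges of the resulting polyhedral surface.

61

A regular octahedron: V=6, E=12, F=8.
Attach a 13-gonal antiprism (V=26, E=52, F=28) along a 3-gon: merge 3 vertices and 3 edges, delete both glued faces → V=29, E=61, F=34.
Check: V − E + F = 29 − 61 + 34 = 2.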